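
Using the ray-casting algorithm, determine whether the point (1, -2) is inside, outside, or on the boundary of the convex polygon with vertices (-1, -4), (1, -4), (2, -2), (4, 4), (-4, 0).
The point (1, -2) lies strictly inside the polygon

Cast a horizontal ray to the right from the query point and count how many polygon edges it crosses (each edge strictly once or zero times, handled with the usual half-open convention). 
Parity of crossings → odd ⇒ inside.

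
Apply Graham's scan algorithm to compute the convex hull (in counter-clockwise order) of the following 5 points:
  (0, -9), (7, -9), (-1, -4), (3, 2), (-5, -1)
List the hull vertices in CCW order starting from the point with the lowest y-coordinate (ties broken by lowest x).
Hull (CCW) = [(0, -9), (7, -9), (3, 2), (-5, -1)]

Graham scan procedure:
  1. Find the pivot p₀ = point with lowest y (tie → lowest x): (0, -9).
  2. Sort the remaining points by polar angle around p₀.
  3. Walk through sorted points, maintaining a stack; pop the top while the last three entries make a non-left turn (cross product ≤ 0).
  4. Final stack is the convex hull in CCW order: (0, -9), (7, -9), (3, 2), (-5, -1).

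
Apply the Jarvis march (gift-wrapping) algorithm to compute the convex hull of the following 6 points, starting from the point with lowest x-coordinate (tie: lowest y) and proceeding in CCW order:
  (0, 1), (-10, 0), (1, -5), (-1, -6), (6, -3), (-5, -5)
Hull (CCW) = [(-10, 0), (-5, -5), (-1, -6), (6, -3), (0, 1)]

Jarvis march: at each step, from the current hull vertex p, select the next vertex q as the point such that every other point lies strictly to the left of (or on) the directed line p → q. (Equivalently: for every other point r, the cross product (q − p) × (r − p) ≥ 0.)
Starting point (lowest x, tie lowest y): (-10, 0). Wrap until returning to start. Resulting hull: (-10, 0), (-5, -5), (-1, -6), (6, -3), (0, 1).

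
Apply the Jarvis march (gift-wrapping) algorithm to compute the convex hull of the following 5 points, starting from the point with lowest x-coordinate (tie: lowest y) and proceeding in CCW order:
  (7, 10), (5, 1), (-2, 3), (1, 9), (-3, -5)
Hull (CCW) = [(-3, -5), (5, 1), (7, 10), (1, 9), (-2, 3)]

Jarvis march: at each step, from the current hull vertex p, select the next vertex q as the point such that every other point lies strictly to the left of (or on) the directed line p → q. (Equivalently: for every other point r, the cross product (q − p) × (r − p) ≥ 0.)
Starting point (lowest x, tie lowest y): (-3, -5). Wrap until returning to start. Resulting hull: (-3, -5), (5, 1), (7, 10), (1, 9), (-2, 3).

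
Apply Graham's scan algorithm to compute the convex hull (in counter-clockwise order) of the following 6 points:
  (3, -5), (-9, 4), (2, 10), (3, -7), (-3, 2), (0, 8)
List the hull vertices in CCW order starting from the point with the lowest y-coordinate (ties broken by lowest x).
Hull (CCW) = [(3, -7), (3, -5), (2, 10), (-9, 4)]

Graham scan procedure:
  1. Find the pivot p₀ = point with lowest y (tie → lowest x): (3, -7).
  2. Sort the remaining points by polar angle around p₀.
  3. Walk through sorted points, maintaining a stack; pop the top while the last three entries make a non-left turn (cross product ≤ 0).
  4. Final stack is the convex hull in CCW order: (3, -7), (3, -5), (2, 10), (-9, 4).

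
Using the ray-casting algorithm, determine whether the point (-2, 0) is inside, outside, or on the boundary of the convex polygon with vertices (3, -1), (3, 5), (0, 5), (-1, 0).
The point (-2, 0) lies strictly outside the polygon

Cast a horizontal ray to the right from the query point and count how many polygon edges it crosses (each edge strictly once or zero times, handled with the usual half-open convention). 
Parity of crossings → even ⇒ outside.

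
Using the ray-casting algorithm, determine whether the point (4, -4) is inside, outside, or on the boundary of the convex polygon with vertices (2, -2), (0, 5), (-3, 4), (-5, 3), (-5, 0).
The point (4, -4) lies strictly outside the polygon

Cast a horizontal ray to the right from the query point and count how many polygon edges it crosses (each edge strictly once or zero times, handled with the usual half-open convention). 
Parity of crossings → even ⇒ outside.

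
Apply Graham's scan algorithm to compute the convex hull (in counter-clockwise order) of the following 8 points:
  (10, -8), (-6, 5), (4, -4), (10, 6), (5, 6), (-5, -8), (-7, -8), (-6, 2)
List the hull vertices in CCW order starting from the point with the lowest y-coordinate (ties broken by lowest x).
Hull (CCW) = [(-7, -8), (10, -8), (10, 6), (5, 6), (-6, 5)]

Graham scan procedure:
  1. Find the pivot p₀ = point with lowest y (tie → lowest x): (-7, -8).
  2. Sort the remaining points by polar angle around p₀.
  3. Walk through sorted points, maintaining a stack; pop the top while the last three entries make a non-left turn (cross product ≤ 0).
  4. Final stack is the convex hull in CCW order: (-7, -8), (10, -8), (10, 6), (5, 6), (-6, 5).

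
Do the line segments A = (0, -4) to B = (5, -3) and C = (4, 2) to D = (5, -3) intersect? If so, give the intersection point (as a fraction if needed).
Yes; intersection at (5, -3) (t = 1 on AB, s = 1 on CD)

Parametrize AB as A + t(B − A) = (0 + 5 t, -4 + 1 t) and CD as C + s(D − C) = (4 + 1 s, 2 + -5 s). Solve the linear system for (t, s). Determinant = 26 ≠ 0, so a unique intersection of the containing lines exists. Solution: t = 1, s = 1 — both in [0, 1], so the segments cross. Intersection point: (5, -3).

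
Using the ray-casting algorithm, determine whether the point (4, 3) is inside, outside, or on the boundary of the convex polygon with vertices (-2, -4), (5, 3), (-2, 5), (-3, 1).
The point (4, 3) lies strictly inside the polygon

Cast a horizontal ray to the right from the query point and count how many polygon edges it crosses (each edge strictly once or zero times, handled with the usual half-open convention). 
Parity of crossings → odd ⇒ inside.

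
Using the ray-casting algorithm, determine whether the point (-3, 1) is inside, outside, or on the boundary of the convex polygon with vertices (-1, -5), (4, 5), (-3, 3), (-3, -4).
The point (-3, 1) lies on the polygon boundary

Boundary check: the query satisfies the collinearity and bounding-box conditions for some polygon edge, so it lies exactly on the boundary.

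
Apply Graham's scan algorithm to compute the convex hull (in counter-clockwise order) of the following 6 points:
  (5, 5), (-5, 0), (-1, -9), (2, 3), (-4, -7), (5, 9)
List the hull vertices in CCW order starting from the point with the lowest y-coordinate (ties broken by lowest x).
Hull (CCW) = [(-1, -9), (5, 5), (5, 9), (-5, 0), (-4, -7)]

Graham scan procedure:
  1. Find the pivot p₀ = point with lowest y (tie → lowest x): (-1, -9).
  2. Sort the remaining points by polar angle around p₀.
  3. Walk through sorted points, maintaining a stack; pop the top while the last three entries make a non-left turn (cross product ≤ 0).
  4. Final stack is the convex hull in CCW order: (-1, -9), (5, 5), (5, 9), (-5, 0), (-4, -7).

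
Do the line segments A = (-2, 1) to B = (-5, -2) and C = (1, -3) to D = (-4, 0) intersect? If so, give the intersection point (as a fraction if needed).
Yes; intersection at (-27/8, -3/8) (t = 11/24 on AB, s = 7/8 on CD)

Parametrize AB as A + t(B − A) = (-2 + -3 t, 1 + -3 t) and CD as C + s(D − C) = (1 + -5 s, -3 + 3 s). Solve the linear system for (t, s). Determinant = 24 ≠ 0, so a unique intersection of the containing lines exists. Solution: t = 11/24, s = 7/8 — both in [0, 1], so the segments cross. Intersection point: (-27/8, -3/8).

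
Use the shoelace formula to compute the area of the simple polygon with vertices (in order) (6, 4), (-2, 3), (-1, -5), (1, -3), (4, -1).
Area = 40

Shoelace formula: Area = (1/2) |Σ_i (x_i · y_{i+1} − x_{i+1} · y_i)| (indices mod n). Compute each cross term:
  (6)(3) − (-2)(4) = 26
  (-2)(-5) − (-1)(3) = 13
  (-1)(-3) − (1)(-5) = 8
  (1)(-1) − (4)(-3) = 11
  (4)(4) − (6)(-1) = 22
Sum = 80, so (signed) Area = 80/2 = 40, |Area| = 40.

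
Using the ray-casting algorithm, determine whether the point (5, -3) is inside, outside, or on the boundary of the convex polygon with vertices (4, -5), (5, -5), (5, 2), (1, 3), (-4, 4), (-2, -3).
The point (5, -3) lies on the polygon boundary

Boundary check: the query satisfies the collinearity and bounding-box conditions for some polygon edge, so it lies exactly on the boundary.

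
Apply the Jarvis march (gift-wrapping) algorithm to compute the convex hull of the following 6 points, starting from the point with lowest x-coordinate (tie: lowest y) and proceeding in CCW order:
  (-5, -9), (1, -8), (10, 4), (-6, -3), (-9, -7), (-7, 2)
Hull (CCW) = [(-9, -7), (-5, -9), (1, -8), (10, 4), (-7, 2)]

Jarvis march: at each step, from the current hull vertex p, select the next vertex q as the point such that every other point lies strictly to the left of (or on) the directed line p → q. (Equivalently: for every other point r, the cross product (q − p) × (r − p) ≥ 0.)
Starting point (lowest x, tie lowest y): (-9, -7). Wrap until returning to start. Resulting hull: (-9, -7), (-5, -9), (1, -8), (10, 4), (-7, 2).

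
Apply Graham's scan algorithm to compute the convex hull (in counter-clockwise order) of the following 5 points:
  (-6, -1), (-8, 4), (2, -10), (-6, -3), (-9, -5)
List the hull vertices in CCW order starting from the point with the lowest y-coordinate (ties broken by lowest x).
Hull (CCW) = [(2, -10), (-8, 4), (-9, -5)]

Graham scan procedure:
  1. Find the pivot p₀ = point with lowest y (tie → lowest x): (2, -10).
  2. Sort the remaining points by polar angle around p₀.
  3. Walk through sorted points, maintaining a stack; pop the top while the last three entries make a non-left turn (cross product ≤ 0).
  4. Final stack is the convex hull in CCW order: (2, -10), (-8, 4), (-9, -5).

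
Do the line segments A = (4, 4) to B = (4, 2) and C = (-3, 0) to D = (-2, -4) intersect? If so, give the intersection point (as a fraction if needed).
No (intersection of containing lines falls outside at least one segment)

Parametrize and solve: t = 16, s = 7. At least one of these is outside [0, 1], so the segments do not intersect.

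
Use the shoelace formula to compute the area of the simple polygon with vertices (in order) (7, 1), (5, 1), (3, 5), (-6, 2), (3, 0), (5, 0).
Area = 59/2

Shoelace formula: Area = (1/2) |Σ_i (x_i · y_{i+1} − x_{i+1} · y_i)| (indices mod n). Compute each cross term:
  (7)(1) − (5)(1) = 2
  (5)(5) − (3)(1) = 22
  (3)(2) − (-6)(5) = 36
  (-6)(0) − (3)(2) = -6
  (3)(0) − (5)(0) = 0
  (5)(1) − (7)(0) = 5
Sum = 59, so (signed) Area = 59/2 = 59/2, |Area| = 59/2.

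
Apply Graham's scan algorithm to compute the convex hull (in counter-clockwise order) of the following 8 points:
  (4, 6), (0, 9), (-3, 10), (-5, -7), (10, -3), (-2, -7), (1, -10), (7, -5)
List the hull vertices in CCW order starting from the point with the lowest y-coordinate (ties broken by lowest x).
Hull (CCW) = [(1, -10), (10, -3), (4, 6), (0, 9), (-3, 10), (-5, -7)]

Graham scan procedure:
  1. Find the pivot p₀ = point with lowest y (tie → lowest x): (1, -10).
  2. Sort the remaining points by polar angle around p₀.
  3. Walk through sorted points, maintaining a stack; pop the top while the last three entries make a non-left turn (cross product ≤ 0).
  4. Final stack is the convex hull in CCW order: (1, -10), (10, -3), (4, 6), (0, 9), (-3, 10), (-5, -7).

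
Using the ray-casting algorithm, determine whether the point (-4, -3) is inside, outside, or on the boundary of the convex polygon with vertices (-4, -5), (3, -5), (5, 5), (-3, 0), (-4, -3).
The point (-4, -3) lies on the polygon boundary

Boundary check: the query satisfies the collinearity and bounding-box conditions for some polygon edge, so it lies exactly on the boundary.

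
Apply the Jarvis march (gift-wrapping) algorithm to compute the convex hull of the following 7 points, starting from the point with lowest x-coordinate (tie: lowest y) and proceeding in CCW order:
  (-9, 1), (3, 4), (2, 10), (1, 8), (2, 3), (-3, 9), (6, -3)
Hull (CCW) = [(-9, 1), (6, -3), (2, 10), (-3, 9)]

Jarvis march: at each step, from the current hull vertex p, select the next vertex q as the point such that every other point lies strictly to the left of (or on) the directed line p → q. (Equivalently: for every other point r, the cross product (q − p) × (r − p) ≥ 0.)
Starting point (lowest x, tie lowest y): (-9, 1). Wrap until returning to start. Resulting hull: (-9, 1), (6, -3), (2, 10), (-3, 9).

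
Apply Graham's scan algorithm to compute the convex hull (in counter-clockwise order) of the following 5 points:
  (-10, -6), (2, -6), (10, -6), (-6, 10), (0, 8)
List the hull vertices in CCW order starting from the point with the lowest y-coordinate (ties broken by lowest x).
Hull (CCW) = [(-10, -6), (10, -6), (0, 8), (-6, 10)]

Graham scan procedure:
  1. Find the pivot p₀ = point with lowest y (tie → lowest x): (-10, -6).
  2. Sort the remaining points by polar angle around p₀.
  3. Walk through sorted points, maintaining a stack; pop the top while the last three entries make a non-left turn (cross product ≤ 0).
  4. Final stack is the convex hull in CCW order: (-10, -6), (10, -6), (0, 8), (-6, 10).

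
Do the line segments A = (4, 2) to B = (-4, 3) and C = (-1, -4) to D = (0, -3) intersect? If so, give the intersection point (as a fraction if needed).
No (intersection of containing lines falls outside at least one segment)

Parametrize and solve: t = -1/9, s = 53/9. At least one of these is outside [0, 1], so the segments do not intersect.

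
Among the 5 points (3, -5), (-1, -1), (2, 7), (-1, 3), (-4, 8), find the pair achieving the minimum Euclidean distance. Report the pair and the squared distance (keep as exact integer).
Pair = ((-1, -1), (-1, 3)); squared distance = 16

Compute all C(5, 2) = 10 pairwise squared distances (x_i − x_j)² + (y_i − y_j)². The minimum is 16, attained by the pair ((-1, -1), (-1, 3)).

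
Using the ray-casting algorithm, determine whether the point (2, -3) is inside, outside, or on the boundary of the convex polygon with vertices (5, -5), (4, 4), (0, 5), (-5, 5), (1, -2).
The point (2, -3) lies strictly outside the polygon

Cast a horizontal ray to the right from the query point and count how many polygon edges it crosses (each edge strictly once or zero times, handled with the usual half-open convention). 
Parity of crossings → even ⇒ outside.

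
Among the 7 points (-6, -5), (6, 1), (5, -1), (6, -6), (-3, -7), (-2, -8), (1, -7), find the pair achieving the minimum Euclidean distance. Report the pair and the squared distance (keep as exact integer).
Pair = ((-3, -7), (-2, -8)); squared distance = 2

Compute all C(7, 2) = 21 pairwise squared distances (x_i − x_j)² + (y_i − y_j)². The minimum is 2, attained by the pair ((-3, -7), (-2, -8)).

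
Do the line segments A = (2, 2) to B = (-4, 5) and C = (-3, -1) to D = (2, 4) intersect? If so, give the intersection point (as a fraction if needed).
Yes; intersection at (2/3, 8/3) (t = 2/9 on AB, s = 11/15 on CD)

Parametrize AB as A + t(B − A) = (2 + -6 t, 2 + 3 t) and CD as C + s(D − C) = (-3 + 5 s, -1 + 5 s). Solve the linear system for (t, s). Determinant = 45 ≠ 0, so a unique intersection of the containing lines exists. Solution: t = 2/9, s = 11/15 — both in [0, 1], so the segments cross. Intersection point: (2/3, 8/3).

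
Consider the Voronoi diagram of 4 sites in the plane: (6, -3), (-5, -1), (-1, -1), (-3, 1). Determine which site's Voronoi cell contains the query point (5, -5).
Nearest site = (6, -3)

The Voronoi cell of site s contains exactly those query points closer to s than to any other site. Compute squared distances from q = (5, -5) to each site:
  (6 − 5)² + (-3 − -5)² = 5
  (-1 − 5)² + (-1 − -5)² = 52
  (-3 − 5)² + (1 − -5)² = 100
  (-5 − 5)² + (-1 − -5)² = 116
Minimum is attained by (6, -3), so q lies in its Voronoi cell.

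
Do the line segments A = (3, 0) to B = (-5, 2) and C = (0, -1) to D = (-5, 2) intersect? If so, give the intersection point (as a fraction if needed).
Yes; intersection at (-5, 2) (t = 1 on AB, s = 1 on CD)

Parametrize AB as A + t(B − A) = (3 + -8 t, 0 + 2 t) and CD as C + s(D − C) = (0 + -5 s, -1 + 3 s). Solve the linear system for (t, s). Determinant = 14 ≠ 0, so a unique intersection of the containing lines exists. Solution: t = 1, s = 1 — both in [0, 1], so the segments cross. Intersection point: (-5, 2).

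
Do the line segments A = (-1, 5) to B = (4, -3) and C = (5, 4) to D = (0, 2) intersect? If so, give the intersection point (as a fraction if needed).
Yes; intersection at (7/10, 57/25) (t = 17/50 on AB, s = 43/50 on CD)

Parametrize AB as A + t(B − A) = (-1 + 5 t, 5 + -8 t) and CD as C + s(D − C) = (5 + -5 s, 4 + -2 s). Solve the linear system for (t, s). Determinant = 50 ≠ 0, so a unique intersection of the containing lines exists. Solution: t = 17/50, s = 43/50 — both in [0, 1], so the segments cross. Intersection point: (7/10, 57/25).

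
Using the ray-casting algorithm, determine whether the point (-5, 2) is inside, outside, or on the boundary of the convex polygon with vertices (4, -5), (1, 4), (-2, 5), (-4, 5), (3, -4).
The point (-5, 2) lies strictly outside the polygon

Cast a horizontal ray to the right from the query point and count how many polygon edges it crosses (each edge strictly once or zero times, handled with the usual half-open convention). 
Parity of crossings → even ⇒ outside.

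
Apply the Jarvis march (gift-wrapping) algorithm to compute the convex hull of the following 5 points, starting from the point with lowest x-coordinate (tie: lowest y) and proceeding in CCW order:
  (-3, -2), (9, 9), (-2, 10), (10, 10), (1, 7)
Hull (CCW) = [(-3, -2), (9, 9), (10, 10), (-2, 10)]

Jarvis march: at each step, from the current hull vertex p, select the next vertex q as the point such that every other point lies strictly to the left of (or on) the directed line p → q. (Equivalently: for every other point r, the cross product (q − p) × (r − p) ≥ 0.)
Starting point (lowest x, tie lowest y): (-3, -2). Wrap until returning to start. Resulting hull: (-3, -2), (9, 9), (10, 10), (-2, 10).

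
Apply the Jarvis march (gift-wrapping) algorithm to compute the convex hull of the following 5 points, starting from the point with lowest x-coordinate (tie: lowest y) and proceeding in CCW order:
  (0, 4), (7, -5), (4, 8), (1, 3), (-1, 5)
Hull (CCW) = [(-1, 5), (7, -5), (4, 8)]

Jarvis march: at each step, from the current hull vertex p, select the next vertex q as the point such that every other point lies strictly to the left of (or on) the directed line p → q. (Equivalently: for every other point r, the cross product (q − p) × (r − p) ≥ 0.)
Starting point (lowest x, tie lowest y): (-1, 5). Wrap until returning to start. Resulting hull: (-1, 5), (7, -5), (4, 8).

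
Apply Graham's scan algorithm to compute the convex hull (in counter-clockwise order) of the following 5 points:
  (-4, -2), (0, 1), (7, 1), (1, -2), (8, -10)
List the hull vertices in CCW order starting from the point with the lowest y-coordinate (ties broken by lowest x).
Hull (CCW) = [(8, -10), (7, 1), (0, 1), (-4, -2)]

Graham scan procedure:
  1. Find the pivot p₀ = point with lowest y (tie → lowest x): (8, -10).
  2. Sort the remaining points by polar angle around p₀.
  3. Walk through sorted points, maintaining a stack; pop the top while the last three entries make a non-left turn (cross product ≤ 0).
  4. Final stack is the convex hull in CCW order: (8, -10), (7, 1), (0, 1), (-4, -2).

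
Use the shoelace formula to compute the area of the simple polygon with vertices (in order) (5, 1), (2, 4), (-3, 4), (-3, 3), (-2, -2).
Area = 61/2

Shoelace formula: Area = (1/2) |Σ_i (x_i · y_{i+1} − x_{i+1} · y_i)| (indices mod n). Compute each cross term:
  (5)(4) − (2)(1) = 18
  (2)(4) − (-3)(4) = 20
  (-3)(3) − (-3)(4) = 3
  (-3)(-2) − (-2)(3) = 12
  (-2)(1) − (5)(-2) = 8
Sum = 61, so (signed) Area = 61/2 = 61/2, |Area| = 61/2.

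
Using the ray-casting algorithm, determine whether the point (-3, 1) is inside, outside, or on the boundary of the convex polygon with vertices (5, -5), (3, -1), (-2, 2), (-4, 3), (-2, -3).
The point (-3, 1) lies strictly inside the polygon

Cast a horizontal ray to the right from the query point and count how many polygon edges it crosses (each edge strictly once or zero times, handled with the usual half-open convention). 
Parity of crossings → odd ⇒ inside.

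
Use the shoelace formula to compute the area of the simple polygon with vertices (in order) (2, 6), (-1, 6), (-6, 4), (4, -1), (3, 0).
Area = 61/2

Shoelace formula: Area = (1/2) |Σ_i (x_i · y_{i+1} − x_{i+1} · y_i)| (indices mod n). Compute each cross term:
  (2)(6) − (-1)(6) = 18
  (-1)(4) − (-6)(6) = 32
  (-6)(-1) − (4)(4) = -10
  (4)(0) − (3)(-1) = 3
  (3)(6) − (2)(0) = 18
Sum = 61, so (signed) Area = 61/2 = 61/2, |Area| = 61/2.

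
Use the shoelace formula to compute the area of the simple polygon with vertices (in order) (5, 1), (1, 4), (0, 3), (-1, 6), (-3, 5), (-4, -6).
Area = 51

Shoelace formula: Area = (1/2) |Σ_i (x_i · y_{i+1} − x_{i+1} · y_i)| (indices mod n). Compute each cross term:
  (5)(4) − (1)(1) = 19
  (1)(3) − (0)(4) = 3
  (0)(6) − (-1)(3) = 3
  (-1)(5) − (-3)(6) = 13
  (-3)(-6) − (-4)(5) = 38
  (-4)(1) − (5)(-6) = 26
Sum = 102, so (signed) Area = 102/2 = 51, |Area| = 51.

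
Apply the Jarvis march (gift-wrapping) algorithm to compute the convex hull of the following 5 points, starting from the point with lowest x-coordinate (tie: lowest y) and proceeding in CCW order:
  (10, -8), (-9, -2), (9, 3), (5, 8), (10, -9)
Hull (CCW) = [(-9, -2), (10, -9), (10, -8), (9, 3), (5, 8)]

Jarvis march: at each step, from the current hull vertex p, select the next vertex q as the point such that every other point lies strictly to the left of (or on) the directed line p → q. (Equivalently: for every other point r, the cross product (q − p) × (r − p) ≥ 0.)
Starting point (lowest x, tie lowest y): (-9, -2). Wrap until returning to start. Resulting hull: (-9, -2), (10, -9), (10, -8), (9, 3), (5, 8).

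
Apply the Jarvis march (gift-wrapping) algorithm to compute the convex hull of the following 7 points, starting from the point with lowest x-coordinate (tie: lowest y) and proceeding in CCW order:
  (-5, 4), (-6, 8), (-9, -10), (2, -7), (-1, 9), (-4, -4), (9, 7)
Hull (CCW) = [(-9, -10), (2, -7), (9, 7), (-1, 9), (-6, 8)]

Jarvis march: at each step, from the current hull vertex p, select the next vertex q as the point such that every other point lies strictly to the left of (or on) the directed line p → q. (Equivalently: for every other point r, the cross product (q − p) × (r − p) ≥ 0.)
Starting point (lowest x, tie lowest y): (-9, -10). Wrap until returning to start. Resulting hull: (-9, -10), (2, -7), (9, 7), (-1, 9), (-6, 8).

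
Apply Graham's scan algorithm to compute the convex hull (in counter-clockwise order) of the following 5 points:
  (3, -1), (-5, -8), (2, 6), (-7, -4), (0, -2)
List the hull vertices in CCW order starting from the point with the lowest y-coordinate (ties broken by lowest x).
Hull (CCW) = [(-5, -8), (3, -1), (2, 6), (-7, -4)]

Graham scan procedure:
  1. Find the pivot p₀ = point with lowest y (tie → lowest x): (-5, -8).
  2. Sort the remaining points by polar angle around p₀.
  3. Walk through sorted points, maintaining a stack; pop the top while the last three entries make a non-left turn (cross product ≤ 0).
  4. Final stack is the convex hull in CCW order: (-5, -8), (3, -1), (2, 6), (-7, -4).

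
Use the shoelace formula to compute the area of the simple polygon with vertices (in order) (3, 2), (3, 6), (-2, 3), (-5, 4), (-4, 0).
Area = 24

Shoelace formula: Area = (1/2) |Σ_i (x_i · y_{i+1} − x_{i+1} · y_i)| (indices mod n). Compute each cross term:
  (3)(6) − (3)(2) = 12
  (3)(3) − (-2)(6) = 21
  (-2)(4) − (-5)(3) = 7
  (-5)(0) − (-4)(4) = 16
  (-4)(2) − (3)(0) = -8
Sum = 48, so (signed) Area = 48/2 = 24, |Area| = 24.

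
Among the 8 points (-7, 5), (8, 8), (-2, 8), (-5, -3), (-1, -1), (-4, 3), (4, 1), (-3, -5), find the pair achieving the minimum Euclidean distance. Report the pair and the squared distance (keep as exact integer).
Pair = ((-5, -3), (-3, -5)); squared distance = 8

Compute all C(8, 2) = 28 pairwise squared distances (x_i − x_j)² + (y_i − y_j)². The minimum is 8, attained by the pair ((-5, -3), (-3, -5)).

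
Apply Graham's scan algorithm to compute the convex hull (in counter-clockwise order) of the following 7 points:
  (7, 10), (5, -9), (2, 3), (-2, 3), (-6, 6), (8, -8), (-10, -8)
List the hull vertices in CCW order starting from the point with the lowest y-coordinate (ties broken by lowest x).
Hull (CCW) = [(5, -9), (8, -8), (7, 10), (-6, 6), (-10, -8)]

Graham scan procedure:
  1. Find the pivot p₀ = point with lowest y (tie → lowest x): (5, -9).
  2. Sort the remaining points by polar angle around p₀.
  3. Walk through sorted points, maintaining a stack; pop the top while the last three entries make a non-left turn (cross product ≤ 0).
  4. Final stack is the convex hull in CCW order: (5, -9), (8, -8), (7, 10), (-6, 6), (-10, -8).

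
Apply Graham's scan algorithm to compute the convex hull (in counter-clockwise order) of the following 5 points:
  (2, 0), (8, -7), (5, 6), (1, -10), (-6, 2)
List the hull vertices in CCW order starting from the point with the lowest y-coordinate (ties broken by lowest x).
Hull (CCW) = [(1, -10), (8, -7), (5, 6), (-6, 2)]

Graham scan procedure:
  1. Find the pivot p₀ = point with lowest y (tie → lowest x): (1, -10).
  2. Sort the remaining points by polar angle around p₀.
  3. Walk through sorted points, maintaining a stack; pop the top while the last three entries make a non-left turn (cross product ≤ 0).
  4. Final stack is the convex hull in CCW order: (1, -10), (8, -7), (5, 6), (-6, 2).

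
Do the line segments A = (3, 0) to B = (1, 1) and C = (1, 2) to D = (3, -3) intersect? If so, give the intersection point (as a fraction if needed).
Yes; intersection at (3/2, 3/4) (t = 3/4 on AB, s = 1/4 on CD)

Parametrize AB as A + t(B − A) = (3 + -2 t, 0 + 1 t) and CD as C + s(D − C) = (1 + 2 s, 2 + -5 s). Solve the linear system for (t, s). Determinant = -8 ≠ 0, so a unique intersection of the containing lines exists. Solution: t = 3/4, s = 1/4 — both in [0, 1], so the segments cross. Intersection point: (3/2, 3/4).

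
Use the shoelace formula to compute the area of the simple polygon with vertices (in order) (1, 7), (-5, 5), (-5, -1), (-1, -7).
Area = 52

Shoelace formula: Area = (1/2) |Σ_i (x_i · y_{i+1} − x_{i+1} · y_i)| (indices mod n). Compute each cross term:
  (1)(5) − (-5)(7) = 40
  (-5)(-1) − (-5)(5) = 30
  (-5)(-7) − (-1)(-1) = 34
  (-1)(7) − (1)(-7) = 0
Sum = 104, so (signed) Area = 104/2 = 52, |Area| = 52.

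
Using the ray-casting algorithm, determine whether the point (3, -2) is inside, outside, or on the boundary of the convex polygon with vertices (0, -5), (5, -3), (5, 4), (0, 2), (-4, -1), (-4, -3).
The point (3, -2) lies strictly inside the polygon

Cast a horizontal ray to the right from the query point and count how many polygon edges it crosses (each edge strictly once or zero times, handled with the usual half-open convention). 
Parity of crossings → odd ⇒ inside.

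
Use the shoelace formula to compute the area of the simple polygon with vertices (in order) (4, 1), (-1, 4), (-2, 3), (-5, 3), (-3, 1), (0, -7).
Area = 42

Shoelace formula: Area = (1/2) |Σ_i (x_i · y_{i+1} − x_{i+1} · y_i)| (indices mod n). Compute each cross term:
  (4)(4) − (-1)(1) = 17
  (-1)(3) − (-2)(4) = 5
  (-2)(3) − (-5)(3) = 9
  (-5)(1) − (-3)(3) = 4
  (-3)(-7) − (0)(1) = 21
  (0)(1) − (4)(-7) = 28
Sum = 84, so (signed) Area = 84/2 = 42, |Area| = 42.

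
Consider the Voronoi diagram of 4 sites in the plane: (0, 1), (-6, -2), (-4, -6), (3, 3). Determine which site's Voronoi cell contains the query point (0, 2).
Nearest site = (0, 1)

The Voronoi cell of site s contains exactly those query points closer to s than to any other site. Compute squared distances from q = (0, 2) to each site:
  (0 − 0)² + (1 − 2)² = 1
  (3 − 0)² + (3 − 2)² = 10
  (-6 − 0)² + (-2 − 2)² = 52
  (-4 − 0)² + (-6 − 2)² = 80
Minimum is attained by (0, 1), so q lies in its Voronoi cell.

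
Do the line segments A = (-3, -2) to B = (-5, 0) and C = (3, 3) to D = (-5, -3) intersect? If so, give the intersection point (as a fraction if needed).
Yes; intersection at (-23/7, -12/7) (t = 1/7 on AB, s = 11/14 on CD)

Parametrize AB as A + t(B − A) = (-3 + -2 t, -2 + 2 t) and CD as C + s(D − C) = (3 + -8 s, 3 + -6 s). Solve the linear system for (t, s). Determinant = -28 ≠ 0, so a unique intersection of the containing lines exists. Solution: t = 1/7, s = 11/14 — both in [0, 1], so the segments cross. Intersection point: (-23/7, -12/7).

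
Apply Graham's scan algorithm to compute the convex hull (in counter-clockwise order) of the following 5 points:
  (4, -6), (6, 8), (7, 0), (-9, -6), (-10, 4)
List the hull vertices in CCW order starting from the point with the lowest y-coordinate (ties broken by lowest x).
Hull (CCW) = [(-9, -6), (4, -6), (7, 0), (6, 8), (-10, 4)]

Graham scan procedure:
  1. Find the pivot p₀ = point with lowest y (tie → lowest x): (-9, -6).
  2. Sort the remaining points by polar angle around p₀.
  3. Walk through sorted points, maintaining a stack; pop the top while the last three entries make a non-left turn (cross product ≤ 0).
  4. Final stack is the convex hull in CCW order: (-9, -6), (4, -6), (7, 0), (6, 8), (-10, 4).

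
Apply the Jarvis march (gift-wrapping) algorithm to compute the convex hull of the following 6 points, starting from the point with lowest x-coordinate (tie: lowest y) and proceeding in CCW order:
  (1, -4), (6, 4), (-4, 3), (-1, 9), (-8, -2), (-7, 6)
Hull (CCW) = [(-8, -2), (1, -4), (6, 4), (-1, 9), (-7, 6)]

Jarvis march: at each step, from the current hull vertex p, select the next vertex q as the point such that every other point lies strictly to the left of (or on) the directed line p → q. (Equivalently: for every other point r, the cross product (q − p) × (r − p) ≥ 0.)
Starting point (lowest x, tie lowest y): (-8, -2). Wrap until returning to start. Resulting hull: (-8, -2), (1, -4), (6, 4), (-1, 9), (-7, 6).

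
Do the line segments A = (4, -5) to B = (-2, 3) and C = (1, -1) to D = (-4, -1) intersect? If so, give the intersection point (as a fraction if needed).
Yes; intersection at (1, -1) (t = 1/2 on AB, s = 0 on CD)

Parametrize AB as A + t(B − A) = (4 + -6 t, -5 + 8 t) and CD as C + s(D − C) = (1 + -5 s, -1 + 0 s). Solve the linear system for (t, s). Determinant = -40 ≠ 0, so a unique intersection of the containing lines exists. Solution: t = 1/2, s = 0 — both in [0, 1], so the segments cross. Intersection point: (1, -1).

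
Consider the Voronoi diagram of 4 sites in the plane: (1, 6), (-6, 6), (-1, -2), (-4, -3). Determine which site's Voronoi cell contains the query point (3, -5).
Nearest site = (-1, -2)

The Voronoi cell of site s contains exactly those query points closer to s than to any other site. Compute squared distances from q = (3, -5) to each site:
  (-1 − 3)² + (-2 − -5)² = 25
  (-4 − 3)² + (-3 − -5)² = 53
  (1 − 3)² + (6 − -5)² = 125
  (-6 − 3)² + (6 − -5)² = 202
Minimum is attained by (-1, -2), so q lies in its Voronoi cell.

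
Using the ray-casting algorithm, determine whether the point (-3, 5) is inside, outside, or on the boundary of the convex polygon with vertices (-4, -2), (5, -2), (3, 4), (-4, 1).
The point (-3, 5) lies strictly outside the polygon

Cast a horizontal ray to the right from the query point and count how many polygon edges it crosses (each edge strictly once or zero times, handled with the usual half-open convention). 
Parity of crossings → even ⇒ outside.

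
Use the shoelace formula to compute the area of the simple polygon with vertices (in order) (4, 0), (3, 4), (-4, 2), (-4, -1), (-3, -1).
Area = 55/2

Shoelace formula: Area = (1/2) |Σ_i (x_i · y_{i+1} − x_{i+1} · y_i)| (indices mod n). Compute each cross term:
  (4)(4) − (3)(0) = 16
  (3)(2) − (-4)(4) = 22
  (-4)(-1) − (-4)(2) = 12
  (-4)(-1) − (-3)(-1) = 1
  (-3)(0) − (4)(-1) = 4
Sum = 55, so (signed) Area = 55/2 = 55/2, |Area| = 55/2.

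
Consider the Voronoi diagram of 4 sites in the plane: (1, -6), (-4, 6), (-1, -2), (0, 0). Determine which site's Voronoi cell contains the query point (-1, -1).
Nearest site = (-1, -2)

The Voronoi cell of site s contains exactly those query points closer to s than to any other site. Compute squared distances from q = (-1, -1) to each site:
  (-1 − -1)² + (-2 − -1)² = 1
  (0 − -1)² + (0 − -1)² = 2
  (1 − -1)² + (-6 − -1)² = 29
  (-4 − -1)² + (6 − -1)² = 58
Minimum is attained by (-1, -2), so q lies in its Voronoi cell.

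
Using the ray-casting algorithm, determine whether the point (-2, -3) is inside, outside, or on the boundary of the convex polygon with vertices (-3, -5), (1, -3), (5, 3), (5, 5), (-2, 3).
The point (-2, -3) lies strictly inside the polygon

Cast a horizontal ray to the right from the query point and count how many polygon edges it crosses (each edge strictly once or zero times, handled with the usual half-open convention). 
Parity of crossings → odd ⇒ inside.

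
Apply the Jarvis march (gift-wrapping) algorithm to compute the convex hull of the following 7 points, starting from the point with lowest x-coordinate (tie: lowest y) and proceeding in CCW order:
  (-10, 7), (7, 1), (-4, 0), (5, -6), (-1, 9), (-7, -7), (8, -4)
Hull (CCW) = [(-10, 7), (-7, -7), (5, -6), (8, -4), (7, 1), (-1, 9)]

Jarvis march: at each step, from the current hull vertex p, select the next vertex q as the point such that every other point lies strictly to the left of (or on) the directed line p → q. (Equivalently: for every other point r, the cross product (q − p) × (r − p) ≥ 0.)
Starting point (lowest x, tie lowest y): (-10, 7). Wrap until returning to start. Resulting hull: (-10, 7), (-7, -7), (5, -6), (8, -4), (7, 1), (-1, 9).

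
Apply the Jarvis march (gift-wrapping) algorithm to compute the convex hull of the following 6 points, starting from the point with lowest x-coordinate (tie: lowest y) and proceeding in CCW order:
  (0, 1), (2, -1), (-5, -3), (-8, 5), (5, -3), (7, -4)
Hull (CCW) = [(-8, 5), (-5, -3), (7, -4), (0, 1)]

Jarvis march: at each step, from the current hull vertex p, select the next vertex q as the point such that every other point lies strictly to the left of (or on) the directed line p → q. (Equivalently: for every other point r, the cross product (q − p) × (r − p) ≥ 0.)
Starting point (lowest x, tie lowest y): (-8, 5). Wrap until returning to start. Resulting hull: (-8, 5), (-5, -3), (7, -4), (0, 1).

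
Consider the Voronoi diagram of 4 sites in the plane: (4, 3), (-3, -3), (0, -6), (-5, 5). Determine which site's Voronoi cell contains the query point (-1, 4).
Nearest site = (-5, 5)

The Voronoi cell of site s contains exactly those query points closer to s than to any other site. Compute squared distances from q = (-1, 4) to each site:
  (-5 − -1)² + (5 − 4)² = 17
  (4 − -1)² + (3 − 4)² = 26
  (-3 − -1)² + (-3 − 4)² = 53
  (0 − -1)² + (-6 − 4)² = 101
Minimum is attained by (-5, 5), so q lies in its Voronoi cell.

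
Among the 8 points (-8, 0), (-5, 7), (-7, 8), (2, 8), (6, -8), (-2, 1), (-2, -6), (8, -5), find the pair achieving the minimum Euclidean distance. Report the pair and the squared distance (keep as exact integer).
Pair = ((-5, 7), (-7, 8)); squared distance = 5

Compute all C(8, 2) = 28 pairwise squared distances (x_i − x_j)² + (y_i − y_j)². The minimum is 5, attained by the pair ((-5, 7), (-7, 8)).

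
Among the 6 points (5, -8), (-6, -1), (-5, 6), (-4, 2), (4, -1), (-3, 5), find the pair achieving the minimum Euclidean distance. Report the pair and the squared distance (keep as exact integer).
Pair = ((-5, 6), (-3, 5)); squared distance = 5

Compute all C(6, 2) = 15 pairwise squared distances (x_i − x_j)² + (y_i − y_j)². The minimum is 5, attained by the pair ((-5, 6), (-3, 5)).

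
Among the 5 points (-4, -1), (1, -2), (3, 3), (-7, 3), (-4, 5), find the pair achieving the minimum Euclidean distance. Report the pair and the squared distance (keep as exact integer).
Pair = ((-7, 3), (-4, 5)); squared distance = 13

Compute all C(5, 2) = 10 pairwise squared distances (x_i − x_j)² + (y_i − y_j)². The minimum is 13, attained by the pair ((-7, 3), (-4, 5)).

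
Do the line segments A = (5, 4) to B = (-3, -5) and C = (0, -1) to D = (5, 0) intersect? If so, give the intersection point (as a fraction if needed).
Yes; intersection at (25/37, -32/37) (t = 20/37 on AB, s = 5/37 on CD)

Parametrize AB as A + t(B − A) = (5 + -8 t, 4 + -9 t) and CD as C + s(D − C) = (0 + 5 s, -1 + 1 s). Solve the linear system for (t, s). Determinant = -37 ≠ 0, so a unique intersection of the containing lines exists. Solution: t = 20/37, s = 5/37 — both in [0, 1], so the segments cross. Intersection point: (25/37, -32/37).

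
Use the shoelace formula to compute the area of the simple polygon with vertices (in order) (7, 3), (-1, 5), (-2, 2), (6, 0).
Area = 26

Shoelace formula: Area = (1/2) |Σ_i (x_i · y_{i+1} − x_{i+1} · y_i)| (indices mod n). Compute each cross term:
  (7)(5) − (-1)(3) = 38
  (-1)(2) − (-2)(5) = 8
  (-2)(0) − (6)(2) = -12
  (6)(3) − (7)(0) = 18
Sum = 52, so (signed) Area = 52/2 = 26, |Area| = 26.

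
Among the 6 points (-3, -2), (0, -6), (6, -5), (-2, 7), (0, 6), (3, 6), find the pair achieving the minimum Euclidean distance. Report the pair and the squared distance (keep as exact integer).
Pair = ((-2, 7), (0, 6)); squared distance = 5

Compute all C(6, 2) = 15 pairwise squared distances (x_i − x_j)² + (y_i − y_j)². The minimum is 5, attained by the pair ((-2, 7), (0, 6)).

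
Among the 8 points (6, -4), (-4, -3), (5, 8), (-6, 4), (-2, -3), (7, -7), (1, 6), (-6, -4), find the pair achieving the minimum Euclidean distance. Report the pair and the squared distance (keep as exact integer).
Pair = ((-4, -3), (-2, -3)); squared distance = 4

Compute all C(8, 2) = 28 pairwise squared distances (x_i − x_j)² + (y_i − y_j)². The minimum is 4, attained by the pair ((-4, -3), (-2, -3)).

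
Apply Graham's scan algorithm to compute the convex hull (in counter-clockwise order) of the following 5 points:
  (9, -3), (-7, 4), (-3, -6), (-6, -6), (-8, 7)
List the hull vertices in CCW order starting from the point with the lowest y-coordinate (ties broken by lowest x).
Hull (CCW) = [(-6, -6), (-3, -6), (9, -3), (-8, 7)]

Graham scan procedure:
  1. Find the pivot p₀ = point with lowest y (tie → lowest x): (-6, -6).
  2. Sort the remaining points by polar angle around p₀.
  3. Walk through sorted points, maintaining a stack; pop the top while the last three entries make a non-left turn (cross product ≤ 0).
  4. Final stack is the convex hull in CCW order: (-6, -6), (-3, -6), (9, -3), (-8, 7).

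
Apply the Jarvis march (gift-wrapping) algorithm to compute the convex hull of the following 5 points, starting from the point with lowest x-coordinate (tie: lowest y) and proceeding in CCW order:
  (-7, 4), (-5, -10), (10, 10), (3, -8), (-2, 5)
Hull (CCW) = [(-7, 4), (-5, -10), (3, -8), (10, 10)]

Jarvis march: at each step, from the current hull vertex p, select the next vertex q as the point such that every other point lies strictly to the left of (or on) the directed line p → q. (Equivalently: for every other point r, the cross product (q − p) × (r − p) ≥ 0.)
Starting point (lowest x, tie lowest y): (-7, 4). Wrap until returning to start. Resulting hull: (-7, 4), (-5, -10), (3, -8), (10, 10).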